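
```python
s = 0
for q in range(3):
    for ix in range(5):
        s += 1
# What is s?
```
Trace:
  s=0
  s=1, q=0, ix=0
  s=2, q=0, ix=1
  s=3, q=0, ix=2
  s=4, q=0, ix=3
  s=5, q=0, ix=4
  s=6, q=1, ix=0
  s=7, q=1, ix=1
  s=8, q=1, ix=2
  s=9, q=1, ix=3
  s=10, q=1, ix=4
  s=11, q=2, ix=0
  s=12, q=2, ix=1
  s=13, q=2, ix=2
  s=14, q=2, ix=3
  s=15, q=2, ix=4

Final answer: 15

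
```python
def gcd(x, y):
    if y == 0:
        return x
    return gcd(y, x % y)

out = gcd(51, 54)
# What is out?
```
Call trace:
gcd(x=51, y=54)
  gcd(x=54, y=51)
    gcd(x=51, y=3)
      gcd(x=3, y=0)
      -> return 3
    -> return 3
  -> return 3
-> return 3

Final answer: 3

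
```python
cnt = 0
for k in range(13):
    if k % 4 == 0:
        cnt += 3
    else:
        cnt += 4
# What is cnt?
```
Trace:
  cnt=0
  cnt=3, k=0
  cnt=7, k=1
  cnt=11, k=2
  cnt=15, k=3
  cnt=18, k=4
  cnt=22, k=5
  cnt=26, k=6
  cnt=30, k=7
  cnt=33, k=8
  cnt=37, k=9
  cnt=41, k=10
  cnt=45, k=11
  cnt=48, k=12

Final answer: 48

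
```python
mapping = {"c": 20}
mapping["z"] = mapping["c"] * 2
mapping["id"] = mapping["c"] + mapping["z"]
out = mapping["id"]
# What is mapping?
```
Trace:
  mapping={'c': 20}
  mapping={'c': 20, 'z': 40}
  mapping={'c': 20, 'z': 40, 'id': 60}
  mapping={'c': 20, 'z': 40, 'id': 60}, out=60

Final answer: {'c': 20, 'z': 40, 'id': 60}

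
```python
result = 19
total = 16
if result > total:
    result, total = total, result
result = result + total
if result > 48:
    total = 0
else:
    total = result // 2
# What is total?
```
Trace:
  result=19
  result=19, total=16
  result=16, total=19
  result=35, total=19
  result=35, total=17

Final answer: 17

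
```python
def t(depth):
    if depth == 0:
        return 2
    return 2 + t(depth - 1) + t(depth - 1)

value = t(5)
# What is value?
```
Call trace (a repeated sub-call is expanded the first time; later identical calls just restate its return value):
t(depth=5)
  t(depth=4)
    t(depth=3)
      t(depth=2)
        t(depth=1)
          t(depth=0)
          -> return 2
          t(depth=0)
          -> return 2
        -> return 6
        t(depth=1) -> return 6  (same call as traced above)
      -> return 14
      t(depth=2) -> return 14  (same call as traced above)
    -> return 30
    t(depth=3) -> return 30  (same call as traced above)
  -> return 62
  t(depth=4) -> return 62  (same call as traced above)
-> return 126

Final answer: 126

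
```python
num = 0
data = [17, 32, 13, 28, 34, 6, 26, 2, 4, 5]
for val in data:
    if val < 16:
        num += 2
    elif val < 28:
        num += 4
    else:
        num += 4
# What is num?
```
Trace:
  num=0
  num=4, val=17
  num=8, val=32
  num=10, val=13
  num=14, val=28
  num=18, val=34
  num=20, val=6
  num=24, val=26
  num=26, val=2
  num=28, val=4
  num=30, val=5

Final answer: 30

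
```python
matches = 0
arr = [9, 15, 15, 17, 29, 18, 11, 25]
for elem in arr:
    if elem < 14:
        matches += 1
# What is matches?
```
Trace:
  matches=0
  matches=1, elem=9
  matches=1, elem=15
  matches=1, elem=15
  matches=1, elem=17
  matches=1, elem=29
  matches=1, elem=18
  matches=2, elem=11
  matches=2, elem=25

Final answer: 2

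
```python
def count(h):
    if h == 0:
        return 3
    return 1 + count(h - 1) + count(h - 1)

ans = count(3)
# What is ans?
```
Call trace (a repeated sub-call is expanded the first time; later identical calls just restate its return value):
count(h=3)
  count(h=2)
    count(h=1)
      count(h=0)
      -> return 3
      count(h=0)
      -> return 3
    -> return 7
    count(h=1) -> return 7  (same call as traced above)
  -> return 15
  count(h=2) -> return 15  (same call as traced above)
-> return 31

Final answer: 31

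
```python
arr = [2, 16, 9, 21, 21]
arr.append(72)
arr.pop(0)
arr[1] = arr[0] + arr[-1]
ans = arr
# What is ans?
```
Trace:
  arr=[2, 16, 9, 21, 21]
  arr=[2, 16, 9, 21, 21, 72]
  arr=[16, 9, 21, 21, 72]
  arr=[16, 88, 21, 21, 72]
  arr=[16, 88, 21, 21, 72], ans=[16, 88, 21, 21, 72]

Final answer: [16, 88, 21, 21, 72]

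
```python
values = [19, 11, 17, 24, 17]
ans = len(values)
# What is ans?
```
Trace:
  values=[19, 11, 17, 24, 17]
  values=[19, 11, 17, 24, 17], ans=5

Final answer: 5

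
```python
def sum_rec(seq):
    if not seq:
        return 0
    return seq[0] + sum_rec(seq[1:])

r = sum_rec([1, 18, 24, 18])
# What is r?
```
Call trace:
sum_rec(seq=[1, 18, 24, 18])
  sum_rec(seq=[18, 24, 18])
    sum_rec(seq=[24, 18])
      sum_rec(seq=[18])
        sum_rec(seq=[])
        -> return 0
      -> return 18
    -> return 42
  -> return 60
-> return 61

Final answer: 61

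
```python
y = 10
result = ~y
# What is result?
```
Trace:
  y=10
  y=10, result=-11

Final answer: -11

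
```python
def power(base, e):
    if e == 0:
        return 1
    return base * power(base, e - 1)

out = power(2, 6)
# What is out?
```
Call trace:
power(base=2, e=6)
  power(base=2, e=5)
    power(base=2, e=4)
      power(base=2, e=3)
        power(base=2, e=2)
          power(base=2, e=1)
            power(base=2, e=0)
            -> return 1
          -> return 2
        -> return 4
      -> return 8
    -> return 16
  -> return 32
-> return 64

Final answer: 64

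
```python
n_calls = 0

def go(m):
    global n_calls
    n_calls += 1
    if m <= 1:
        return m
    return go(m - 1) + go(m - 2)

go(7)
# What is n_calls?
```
Call trace (a repeated sub-call is expanded the first time; later identical calls just restate its return value):
go(m=7)
  go(m=6)
    go(m=5)
      go(m=4)
        go(m=3)
          go(m=2)
            go(m=1)
            -> return 1
            go(m=0)
            -> return 0
          -> return 1
          go(m=1)
          -> return 1
        -> return 2
        go(m=2) -> return 1  (same call as traced above)
      -> return 3
      go(m=3) -> return 2  (same call as traced above)
    -> return 5
    go(m=4) -> return 3  (same call as traced above)
  -> return 8
  go(m=5) -> return 5  (same call as traced above)
-> return 13

n_calls is incremented once per call, so count the calls in each subtree. Let C(m) = number of calls made by go(m).
C(0) = C(1) = 1 (base case, no recursion); C(m) = 1 + C(m - 1) + C(m - 2) otherwise.
C(2) = 1 + C(1) + C(0) = 1 + 1 + 1 = 3
C(3) = 1 + C(2) + C(1) = 1 + 3 + 1 = 5
C(4) = 1 + C(3) + C(2) = 1 + 5 + 3 = 9
C(5) = 1 + C(4) + C(3) = 1 + 9 + 5 = 15
C(6) = 1 + C(5) + C(4) = 1 + 15 + 9 = 25
C(7) = 1 + C(6) + C(5) = 1 + 25 + 15 = 41
n_calls = C(7) = 41

Final answer: 41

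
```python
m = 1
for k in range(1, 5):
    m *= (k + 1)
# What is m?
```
Trace:
  m=1
  m=2, k=1
  m=6, k=2
  m=24, k=3
  m=120, k=4

Final answer: 120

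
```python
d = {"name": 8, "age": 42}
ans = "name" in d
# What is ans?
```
Trace:
  d={'name': 8, 'age': 42}
  d={'name': 8, 'age': 42}, ans=True

Final answer: True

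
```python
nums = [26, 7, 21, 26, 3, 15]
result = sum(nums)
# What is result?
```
Trace:
  nums=[26, 7, 21, 26, 3, 15]
  nums=[26, 7, 21, 26, 3, 15], result=98

Final answer: 98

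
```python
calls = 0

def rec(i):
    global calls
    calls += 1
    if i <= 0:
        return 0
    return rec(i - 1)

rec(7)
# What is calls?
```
Call trace:
rec(i=7)
  rec(i=6)
    rec(i=5)
      rec(i=4)
        rec(i=3)
          rec(i=2)
            rec(i=1)
              rec(i=0)
              -> return 0
            -> return 0
          -> return 0
        -> return 0
      -> return 0
    -> return 0
  -> return 0
-> return 0

calls is incremented once per call. rec is entered once for each i = 7, 6, 5, 4, 3, 2, 1, 0 (the i <= 0 call returns without recursing), i.e. 7 + 1 calls.
calls = 8

Final answer: 8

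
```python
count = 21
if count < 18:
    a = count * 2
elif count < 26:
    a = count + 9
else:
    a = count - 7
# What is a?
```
Trace:
  count=21
  count=21, a=30

Final answer: 30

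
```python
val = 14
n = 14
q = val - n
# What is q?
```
Trace:
  val=14
  val=14, n=14
  val=14, n=14, q=0

Final answer: 0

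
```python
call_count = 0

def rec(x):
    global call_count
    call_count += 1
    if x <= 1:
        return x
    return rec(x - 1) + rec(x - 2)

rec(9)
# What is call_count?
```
Call trace (a repeated sub-call is expanded the first time; later identical calls just restate its return value):
rec(x=9)
  rec(x=8)
    rec(x=7)
      rec(x=6)
        rec(x=5)
          rec(x=4)
            rec(x=3)
              rec(x=2)
                rec(x=1)
                -> return 1
                rec(x=0)
                -> return 0
              -> return 1
              rec(x=1)
              -> return 1
            -> return 2
            rec(x=2) -> return 1  (same call as traced above)
          -> return 3
          rec(x=3) -> return 2  (same call as traced above)
        -> return 5
        rec(x=4) -> return 3  (same call as traced above)
      -> return 8
      rec(x=5) -> return 5  (same call as traced above)
    -> return 13
    rec(x=6) -> return 8  (same call as traced above)
  -> return 21
  rec(x=7) -> return 13  (same call as traced above)
-> return 34

call_count is incremented once per call, so count the calls in each subtree. Let C(x) = number of calls made by rec(x).
C(0) = C(1) = 1 (base case, no recursion); C(x) = 1 + C(x - 1) + C(x - 2) otherwise.
C(2) = 1 + C(1) + C(0) = 1 + 1 + 1 = 3
C(3) = 1 + C(2) + C(1) = 1 + 3 + 1 = 5
C(4) = 1 + C(3) + C(2) = 1 + 5 + 3 = 9
C(5) = 1 + C(4) + C(3) = 1 + 9 + 5 = 15
C(6) = 1 + C(5) + C(4) = 1 + 15 + 9 = 25
C(7) = 1 + C(6) + C(5) = 1 + 25 + 15 = 41
C(8) = 1 + C(7) + C(6) = 1 + 41 + 25 = 67
C(9) = 1 + C(8) + C(7) = 1 + 67 + 41 = 109
call_count = C(9) = 109

Final answer: 109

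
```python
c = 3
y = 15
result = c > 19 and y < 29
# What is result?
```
Trace:
  c=3
  c=3, y=15
  c=3, y=15, result=False

Final answer: False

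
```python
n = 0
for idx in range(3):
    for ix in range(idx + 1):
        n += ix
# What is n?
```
Trace:
  n=0
  n=0, idx=0, ix=0
  n=0, idx=1, ix=0
  n=1, idx=1, ix=1
  n=1, idx=2, ix=0
  n=2, idx=2, ix=1
  n=4, idx=2, ix=2

Final answer: 4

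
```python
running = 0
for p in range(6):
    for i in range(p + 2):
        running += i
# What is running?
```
Trace:
  running=0
  running=0, p=0, i=0
  running=1, p=0, i=1
  running=1, p=1, i=0
  running=2, p=1, i=1
  running=4, p=1, i=2
  running=4, p=2, i=0
  running=5, p=2, i=1
  running=7, p=2, i=2
  running=10, p=2, i=3
  running=10, p=3, i=0
  running=11, p=3, i=1
  running=13, p=3, i=2
  running=16, p=3, i=3
  running=20, p=3, i=4
  running=20, p=4, i=0
  running=21, p=4, i=1
  running=23, p=4, i=2
  running=26, p=4, i=3
  running=30, p=4, i=4
  running=35, p=4, i=5
  running=35, p=5, i=0
  running=36, p=5, i=1
  running=38, p=5, i=2
  running=41, p=5, i=3
  running=45, p=5, i=4
  running=50, p=5, i=5
  running=56, p=5, i=6

Final answer: 56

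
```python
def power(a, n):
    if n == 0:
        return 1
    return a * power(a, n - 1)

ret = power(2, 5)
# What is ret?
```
Call trace:
power(a=2, n=5)
  power(a=2, n=4)
    power(a=2, n=3)
      power(a=2, n=2)
        power(a=2, n=1)
          power(a=2, n=0)
          -> return 1
        -> return 2
      -> return 4
    -> return 8
  -> return 16
-> return 32

Final answer: 32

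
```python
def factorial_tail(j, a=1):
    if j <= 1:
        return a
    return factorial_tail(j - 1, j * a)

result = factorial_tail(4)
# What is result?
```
Call trace:
factorial_tail(j=4, a=1)
  factorial_tail(j=3, a=4)
    factorial_tail(j=2, a=12)
      factorial_tail(j=1, a=24)
      -> return 24
    -> return 24
  -> return 24
-> return 24

Final answer: 24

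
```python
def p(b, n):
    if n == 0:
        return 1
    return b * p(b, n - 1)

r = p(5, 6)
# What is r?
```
Call trace:
p(b=5, n=6)
  p(b=5, n=5)
    p(b=5, n=4)
      p(b=5, n=3)
        p(b=5, n=2)
          p(b=5, n=1)
            p(b=5, n=0)
            -> return 1
          -> return 5
        -> return 25
      -> return 125
    -> return 625
  -> return 3125
-> return 15625

Final answer: 15625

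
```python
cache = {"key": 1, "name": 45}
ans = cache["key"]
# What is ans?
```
Trace:
  cache={'key': 1, 'name': 45}
  cache={'key': 1, 'name': 45}, ans=1

Final answer: 1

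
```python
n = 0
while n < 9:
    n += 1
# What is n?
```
Trace:
  n=0
  n=1
  n=2
  n=3
  n=4
  n=5
  n=6
  n=7
  n=8
  n=9

Final answer: 9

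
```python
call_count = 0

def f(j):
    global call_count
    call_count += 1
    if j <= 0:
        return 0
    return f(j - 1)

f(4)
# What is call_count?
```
Call trace:
f(j=4)
  f(j=3)
    f(j=2)
      f(j=1)
        f(j=0)
        -> return 0
      -> return 0
    -> return 0
  -> return 0
-> return 0

call_count is incremented once per call. f is entered once for each j = 4, 3, 2, 1, 0 (the j <= 0 call returns without recursing), i.e. 4 + 1 calls.
call_count = 5

Final answer: 5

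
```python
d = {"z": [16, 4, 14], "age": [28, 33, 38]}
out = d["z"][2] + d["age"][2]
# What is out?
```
Trace:
  d={'z': [16, 4, 14], 'age': [28, 33, 38]}
  d={'z': [16, 4, 14], 'age': [28, 33, 38]}, out=52

Final answer: 52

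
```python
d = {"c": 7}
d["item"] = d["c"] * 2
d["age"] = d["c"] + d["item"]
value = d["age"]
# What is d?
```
Trace:
  d={'c': 7}
  d={'c': 7, 'item': 14}
  d={'c': 7, 'item': 14, 'age': 21}
  d={'c': 7, 'item': 14, 'age': 21}, value=21

Final answer: {'c': 7, 'item': 14, 'age': 21}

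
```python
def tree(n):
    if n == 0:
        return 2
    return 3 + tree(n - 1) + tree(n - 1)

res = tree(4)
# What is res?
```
Call trace (a repeated sub-call is expanded the first time; later identical calls just restate its return value):
tree(n=4)
  tree(n=3)
    tree(n=2)
      tree(n=1)
        tree(n=0)
        -> return 2
        tree(n=0)
        -> return 2
      -> return 7
      tree(n=1) -> return 7  (same call as traced above)
    -> return 17
    tree(n=2) -> return 17  (same call as traced above)
  -> return 37
  tree(n=3) -> return 37  (same call as traced above)
-> return 77

Final answer: 77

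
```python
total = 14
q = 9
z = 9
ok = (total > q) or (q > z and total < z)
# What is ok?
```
Trace:
  total=14
  total=14, q=9
  total=14, q=9, z=9
  total=14, q=9, z=9, ok=True

Final answer: True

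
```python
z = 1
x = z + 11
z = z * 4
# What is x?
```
Trace:
  z=1
  z=1, x=12
  z=4, x=12

Final answer: 12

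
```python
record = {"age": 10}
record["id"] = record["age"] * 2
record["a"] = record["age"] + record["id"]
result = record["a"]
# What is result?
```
Trace:
  record={'age': 10}
  record={'age': 10, 'id': 20}
  record={'age': 10, 'id': 20, 'a': 30}
  record={'age': 10, 'id': 20, 'a': 30}, result=30

Final answer: 30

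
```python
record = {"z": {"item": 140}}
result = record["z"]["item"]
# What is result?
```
Trace:
  record={'z': {'item': 140}}
  record={'z': {'item': 140}}, result=140

Final answer: 140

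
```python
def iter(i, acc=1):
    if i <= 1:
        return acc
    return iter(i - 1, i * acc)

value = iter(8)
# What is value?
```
Call trace:
iter(i=8, acc=1)
  iter(i=7, acc=8)
    iter(i=6, acc=56)
      iter(i=5, acc=336)
        iter(i=4, acc=1680)
          iter(i=3, acc=6720)
            iter(i=2, acc=20160)
              iter(i=1, acc=40320)
              -> return 40320
            -> return 40320
          -> return 40320
        -> return 40320
      -> return 40320
    -> return 40320
  -> return 40320
-> return 40320

Final answer: 40320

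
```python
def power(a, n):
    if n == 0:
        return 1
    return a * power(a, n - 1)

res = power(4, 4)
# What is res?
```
Call trace:
power(a=4, n=4)
  power(a=4, n=3)
    power(a=4, n=2)
      power(a=4, n=1)
        power(a=4, n=0)
        -> return 1
      -> return 4
    -> return 16
  -> return 64
-> return 256

Final answer: 256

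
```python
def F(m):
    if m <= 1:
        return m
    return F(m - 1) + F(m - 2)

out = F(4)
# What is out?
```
Call trace (a repeated sub-call is expanded the first time; later identical calls just restate its return value):
F(m=4)
  F(m=3)
    F(m=2)
      F(m=1)
      -> return 1
      F(m=0)
      -> return 0
    -> return 1
    F(m=1)
    -> return 1
  -> return 2
  F(m=2) -> return 1  (same call as traced above)
-> return 3

Final answer: 3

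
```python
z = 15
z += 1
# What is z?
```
Trace:
  z=15
  z=16

Final answer: 16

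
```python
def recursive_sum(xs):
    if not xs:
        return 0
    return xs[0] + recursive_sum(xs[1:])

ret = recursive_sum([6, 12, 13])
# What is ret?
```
Call trace:
recursive_sum(xs=[6, 12, 13])
  recursive_sum(xs=[12, 13])
    recursive_sum(xs=[13])
      recursive_sum(xs=[])
      -> return 0
    -> return 13
  -> return 25
-> return 31

Final answer: 31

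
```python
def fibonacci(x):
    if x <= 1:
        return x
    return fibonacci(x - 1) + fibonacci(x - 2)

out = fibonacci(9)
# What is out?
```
Call trace (a repeated sub-call is expanded the first time; later identical calls just restate its return value):
fibonacci(x=9)
  fibonacci(x=8)
    fibonacci(x=7)
      fibonacci(x=6)
        fibonacci(x=5)
          fibonacci(x=4)
            fibonacci(x=3)
              fibonacci(x=2)
                fibonacci(x=1)
                -> return 1
                fibonacci(x=0)
                -> return 0
              -> return 1
              fibonacci(x=1)
              -> return 1
            -> return 2
            fibonacci(x=2) -> return 1  (same call as traced above)
          -> return 3
          fibonacci(x=3) -> return 2  (same call as traced above)
        -> return 5
        fibonacci(x=4) -> return 3  (same call as traced above)
      -> return 8
      fibonacci(x=5) -> return 5  (same call as traced above)
    -> return 13
    fibonacci(x=6) -> return 8  (same call as traced above)
  -> return 21
  fibonacci(x=7) -> return 13  (same call as traced above)
-> return 34

Final answer: 34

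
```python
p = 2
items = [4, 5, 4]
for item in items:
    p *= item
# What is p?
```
Trace:
  p=2
  p=8, item=4
  p=40, item=5
  p=160, item=4

Final answer: 160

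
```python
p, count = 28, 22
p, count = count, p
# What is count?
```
Trace:
  p=28, count=22
  p=22, count=28

Final answer: 28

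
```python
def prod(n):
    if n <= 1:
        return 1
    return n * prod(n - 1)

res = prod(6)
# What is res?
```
Call trace:
prod(n=6)
  prod(n=5)
    prod(n=4)
      prod(n=3)
        prod(n=2)
          prod(n=1)
          -> return 1
        -> return 2
      -> return 6
    -> return 24
  -> return 120
-> return 720

Final answer: 720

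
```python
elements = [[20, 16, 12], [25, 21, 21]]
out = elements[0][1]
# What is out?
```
Trace:
  elements=[[20, 16, 12], [25, 21, 21]]
  elements=[[20, 16, 12], [25, 21, 21]], out=16

Final answer: 16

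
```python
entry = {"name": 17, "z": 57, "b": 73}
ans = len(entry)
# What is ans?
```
Trace:
  entry={'name': 17, 'z': 57, 'b': 73}
  entry={'name': 17, 'z': 57, 'b': 73}, ans=3

Final answer: 3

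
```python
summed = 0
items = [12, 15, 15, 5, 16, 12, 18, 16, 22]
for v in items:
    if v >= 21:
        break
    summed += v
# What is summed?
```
Trace:
  summed=0
  summed=12, v=12
  summed=27, v=15
  summed=42, v=15
  summed=47, v=5
  summed=63, v=16
  summed=75, v=12
  summed=93, v=18
  summed=109, v=16
  summed=109, v=22

Final answer: 109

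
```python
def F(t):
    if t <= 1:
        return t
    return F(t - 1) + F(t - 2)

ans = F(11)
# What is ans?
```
Call trace (a repeated sub-call is expanded the first time; later identical calls just restate its return value):
F(t=11)
  F(t=10)
    F(t=9)
      F(t=8)
        F(t=7)
          F(t=6)
            F(t=5)
              F(t=4)
                F(t=3)
                  F(t=2)
                    F(t=1)
                    -> return 1
                    F(t=0)
                    -> return 0
                  -> return 1
                  F(t=1)
                  -> return 1
                -> return 2
                F(t=2) -> return 1  (same call as traced above)
              -> return 3
              F(t=3) -> return 2  (same call as traced above)
            -> return 5
            F(t=4) -> return 3  (same call as traced above)
          -> return 8
          F(t=5) -> return 5  (same call as traced above)
        -> return 13
        F(t=6) -> return 8  (same call as traced above)
      -> return 21
      F(t=7) -> return 13  (same call as traced above)
    -> return 34
    F(t=8) -> return 21  (same call as traced above)
  -> return 55
  F(t=9) -> return 34  (same call as traced above)
-> return 89

Final answer: 89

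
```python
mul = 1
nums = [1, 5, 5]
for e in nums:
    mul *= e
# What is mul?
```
Trace:
  mul=1
  mul=1, e=1
  mul=5, e=5
  mul=25, e=5

Final answer: 25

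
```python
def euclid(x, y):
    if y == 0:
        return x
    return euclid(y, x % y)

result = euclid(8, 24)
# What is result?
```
Call trace:
euclid(x=8, y=24)
  euclid(x=24, y=8)
    euclid(x=8, y=0)
    -> return 8
  -> return 8
-> return 8

Final answer: 8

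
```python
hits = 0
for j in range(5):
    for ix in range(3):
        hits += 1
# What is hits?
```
Trace:
  hits=0
  hits=1, j=0, ix=0
  hits=2, j=0, ix=1
  hits=3, j=0, ix=2
  hits=4, j=1, ix=0
  hits=5, j=1, ix=1
  hits=6, j=1, ix=2
  hits=7, j=2, ix=0
  hits=8, j=2, ix=1
  hits=9, j=2, ix=2
  hits=10, j=3, ix=0
  hits=11, j=3, ix=1
  hits=12, j=3, ix=2
  hits=13, j=4, ix=0
  hits=14, j=4, ix=1
  hits=15, j=4, ix=2

Final answer: 15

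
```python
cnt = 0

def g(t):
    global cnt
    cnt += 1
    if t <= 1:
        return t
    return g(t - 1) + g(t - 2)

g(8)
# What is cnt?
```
Call trace (a repeated sub-call is expanded the first time; later identical calls just restate its return value):
g(t=8)
  g(t=7)
    g(t=6)
      g(t=5)
        g(t=4)
          g(t=3)
            g(t=2)
              g(t=1)
              -> return 1
              g(t=0)
              -> return 0
            -> return 1
            g(t=1)
            -> return 1
          -> return 2
          g(t=2) -> return 1  (same call as traced above)
        -> return 3
        g(t=3) -> return 2  (same call as traced above)
      -> return 5
      g(t=4) -> return 3  (same call as traced above)
    -> return 8
    g(t=5) -> return 5  (same call as traced above)
  -> return 13
  g(t=6) -> return 8  (same call as traced above)
-> return 21

cnt is incremented once per call, so count the calls in each subtree. Let C(t) = number of calls made by g(t).
C(0) = C(1) = 1 (base case, no recursion); C(t) = 1 + C(t - 1) + C(t - 2) otherwise.
C(2) = 1 + C(1) + C(0) = 1 + 1 + 1 = 3
C(3) = 1 + C(2) + C(1) = 1 + 3 + 1 = 5
C(4) = 1 + C(3) + C(2) = 1 + 5 + 3 = 9
C(5) = 1 + C(4) + C(3) = 1 + 9 + 5 = 15
C(6) = 1 + C(5) + C(4) = 1 + 15 + 9 = 25
C(7) = 1 + C(6) + C(5) = 1 + 25 + 15 = 41
C(8) = 1 + C(7) + C(6) = 1 + 41 + 25 = 67
cnt = C(8) = 67

Final answer: 67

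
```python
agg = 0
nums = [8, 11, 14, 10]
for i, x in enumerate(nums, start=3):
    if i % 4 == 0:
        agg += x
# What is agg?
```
Trace:
  agg=0
  agg=0, i=3, x=8
  agg=11, i=4, x=11
  agg=11, i=5, x=14
  agg=11, i=6, x=10

Final answer: 11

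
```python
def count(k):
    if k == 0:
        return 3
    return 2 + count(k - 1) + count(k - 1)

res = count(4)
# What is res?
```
Call trace (a repeated sub-call is expanded the first time; later identical calls just restate its return value):
count(k=4)
  count(k=3)
    count(k=2)
      count(k=1)
        count(k=0)
        -> return 3
        count(k=0)
        -> return 3
      -> return 8
      count(k=1) -> return 8  (same call as traced above)
    -> return 18
    count(k=2) -> return 18  (same call as traced above)
  -> return 38
  count(k=3) -> return 38  (same call as traced above)
-> return 78

Final answer: 78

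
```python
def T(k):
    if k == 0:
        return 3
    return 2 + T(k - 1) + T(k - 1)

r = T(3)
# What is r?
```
Call trace (a repeated sub-call is expanded the first time; later identical calls just restate its return value):
T(k=3)
  T(k=2)
    T(k=1)
      T(k=0)
      -> return 3
      T(k=0)
      -> return 3
    -> return 8
    T(k=1) -> return 8  (same call as traced above)
  -> return 18
  T(k=2) -> return 18  (same call as traced above)
-> return 38

Final answer: 38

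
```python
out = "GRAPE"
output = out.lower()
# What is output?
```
Trace:
  out='GRAPE'
  out='GRAPE', output='grape'

Final answer: 'grape'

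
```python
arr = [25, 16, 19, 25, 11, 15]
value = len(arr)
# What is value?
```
Trace:
  arr=[25, 16, 19, 25, 11, 15]
  arr=[25, 16, 19, 25, 11, 15], value=6

Final answer: 6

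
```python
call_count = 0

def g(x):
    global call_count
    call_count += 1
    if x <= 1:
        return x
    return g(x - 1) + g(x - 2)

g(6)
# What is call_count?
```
Call trace (a repeated sub-call is expanded the first time; later identical calls just restate its return value):
g(x=6)
  g(x=5)
    g(x=4)
      g(x=3)
        g(x=2)
          g(x=1)
          -> return 1
          g(x=0)
          -> return 0
        -> return 1
        g(x=1)
        -> return 1
      -> return 2
      g(x=2) -> return 1  (same call as traced above)
    -> return 3
    g(x=3) -> return 2  (same call as traced above)
  -> return 5
  g(x=4) -> return 3  (same call as traced above)
-> return 8

call_count is incremented once per call, so count the calls in each subtree. Let C(x) = number of calls made by g(x).
C(0) = C(1) = 1 (base case, no recursion); C(x) = 1 + C(x - 1) + C(x - 2) otherwise.
C(2) = 1 + C(1) + C(0) = 1 + 1 + 1 = 3
C(3) = 1 + C(2) + C(1) = 1 + 3 + 1 = 5
C(4) = 1 + C(3) + C(2) = 1 + 5 + 3 = 9
C(5) = 1 + C(4) + C(3) = 1 + 9 + 5 = 15
C(6) = 1 + C(5) + C(4) = 1 + 15 + 9 = 25
call_count = C(6) = 25

Final answer: 25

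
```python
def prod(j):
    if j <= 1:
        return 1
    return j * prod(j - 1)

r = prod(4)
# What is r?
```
Call trace:
prod(j=4)
  prod(j=3)
    prod(j=2)
      prod(j=1)
      -> return 1
    -> return 2
  -> return 6
-> return 24

Final answer: 24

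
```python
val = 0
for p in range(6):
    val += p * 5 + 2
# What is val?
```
Trace:
  val=0
  val=2, p=0
  val=9, p=1
  val=21, p=2
  val=38, p=3
  val=60, p=4
  val=87, p=5

Final answer: 87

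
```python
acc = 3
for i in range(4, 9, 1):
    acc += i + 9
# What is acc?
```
Trace:
  acc=3
  acc=16, i=4
  acc=30, i=5
  acc=45, i=6
  acc=61, i=7
  acc=78, i=8

Final answer: 78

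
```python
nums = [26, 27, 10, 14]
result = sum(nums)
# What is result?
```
Trace:
  nums=[26, 27, 10, 14]
  nums=[26, 27, 10, 14], result=77

Final answer: 77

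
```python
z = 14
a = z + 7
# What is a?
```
Trace:
  z=14
  z=14, a=21

Final answer: 21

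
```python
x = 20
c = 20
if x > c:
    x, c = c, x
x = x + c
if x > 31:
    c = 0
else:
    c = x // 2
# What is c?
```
Trace:
  x=20
  x=20, c=20
  x=20, c=20
  x=40, c=20
  x=40, c=0

Final answer: 0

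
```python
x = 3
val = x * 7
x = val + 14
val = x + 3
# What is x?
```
Trace:
  x=3
  x=3, val=21
  x=35, val=21
  x=35, val=38

Final answer: 35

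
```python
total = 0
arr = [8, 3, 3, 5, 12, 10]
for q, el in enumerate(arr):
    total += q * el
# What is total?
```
Trace:
  total=0
  total=0, q=0, el=8
  total=3, q=1, el=3
  total=9, q=2, el=3
  total=24, q=3, el=5
  total=72, q=4, el=12
  total=122, q=5, el=10

Final answer: 122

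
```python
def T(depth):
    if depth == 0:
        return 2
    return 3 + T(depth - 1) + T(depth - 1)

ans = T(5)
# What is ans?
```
Call trace (a repeated sub-call is expanded the first time; later identical calls just restate its return value):
T(depth=5)
  T(depth=4)
    T(depth=3)
      T(depth=2)
        T(depth=1)
          T(depth=0)
          -> return 2
          T(depth=0)
          -> return 2
        -> return 7
        T(depth=1) -> return 7  (same call as traced above)
      -> return 17
      T(depth=2) -> return 17  (same call as traced above)
    -> return 37
    T(depth=3) -> return 37  (same call as traced above)
  -> return 77
  T(depth=4) -> return 77  (same call as traced above)
-> return 157

Final answer: 157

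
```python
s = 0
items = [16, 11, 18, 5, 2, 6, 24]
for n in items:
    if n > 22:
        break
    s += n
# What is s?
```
Trace:
  s=0
  s=16, n=16
  s=27, n=11
  s=45, n=18
  s=50, n=5
  s=52, n=2
  s=58, n=6
  s=58, n=24

Final answer: 58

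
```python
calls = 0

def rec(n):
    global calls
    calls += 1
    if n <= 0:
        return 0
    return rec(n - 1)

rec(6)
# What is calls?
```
Call trace:
rec(n=6)
  rec(n=5)
    rec(n=4)
      rec(n=3)
        rec(n=2)
          rec(n=1)
            rec(n=0)
            -> return 0
          -> return 0
        -> return 0
      -> return 0
    -> return 0
  -> return 0
-> return 0

calls is incremented once per call. rec is entered once for each n = 6, 5, 4, 3, 2, 1, 0 (the n <= 0 call returns without recursing), i.e. 6 + 1 calls.
calls = 7

Final answer: 7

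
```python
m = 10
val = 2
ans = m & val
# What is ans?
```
Trace:
  m=10
  m=10, val=2
  m=10, val=2, ans=2

Final answer: 2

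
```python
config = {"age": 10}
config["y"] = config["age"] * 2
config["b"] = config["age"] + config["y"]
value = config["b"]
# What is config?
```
Trace:
  config={'age': 10}
  config={'age': 10, 'y': 20}
  config={'age': 10, 'y': 20, 'b': 30}
  config={'age': 10, 'y': 20, 'b': 30}, value=30

Final answer: {'age': 10, 'y': 20, 'b': 30}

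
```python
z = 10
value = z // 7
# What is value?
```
Trace:
  z=10
  z=10, value=1

Final answer: 1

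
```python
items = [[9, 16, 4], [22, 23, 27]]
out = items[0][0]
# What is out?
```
Trace:
  items=[[9, 16, 4], [22, 23, 27]]
  items=[[9, 16, 4], [22, 23, 27]], out=9

Final answer: 9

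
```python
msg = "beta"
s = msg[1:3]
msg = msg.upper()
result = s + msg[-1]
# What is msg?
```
Trace:
  msg='beta'
  msg='beta', s='et'
  msg='BETA', s='et'
  msg='BETA', s='et', result='etA'

Final answer: 'BETA'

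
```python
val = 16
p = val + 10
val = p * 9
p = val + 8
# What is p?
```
Trace:
  val=16
  val=16, p=26
  val=234, p=26
  val=234, p=242

Final answer: 242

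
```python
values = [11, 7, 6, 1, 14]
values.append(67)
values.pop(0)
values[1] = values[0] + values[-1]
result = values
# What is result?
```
Trace:
  values=[11, 7, 6, 1, 14]
  values=[11, 7, 6, 1, 14, 67]
  values=[7, 6, 1, 14, 67]
  values=[7, 74, 1, 14, 67]
  values=[7, 74, 1, 14, 67], result=[7, 74, 1, 14, 67]

Final answer: [7, 74, 1, 14, 67]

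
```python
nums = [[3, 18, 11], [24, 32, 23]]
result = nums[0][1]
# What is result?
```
Trace:
  nums=[[3, 18, 11], [24, 32, 23]]
  nums=[[3, 18, 11], [24, 32, 23]], result=18

Final answer: 18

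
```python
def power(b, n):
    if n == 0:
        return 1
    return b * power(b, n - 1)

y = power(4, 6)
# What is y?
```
Call trace:
power(b=4, n=6)
  power(b=4, n=5)
    power(b=4, n=4)
      power(b=4, n=3)
        power(b=4, n=2)
          power(b=4, n=1)
            power(b=4, n=0)
            -> return 1
          -> return 4
        -> return 16
      -> return 64
    -> return 256
  -> return 1024
-> return 4096

Final answer: 4096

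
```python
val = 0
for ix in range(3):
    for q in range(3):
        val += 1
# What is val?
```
Trace:
  val=0
  val=1, ix=0, q=0
  val=2, ix=0, q=1
  val=3, ix=0, q=2
  val=4, ix=1, q=0
  val=5, ix=1, q=1
  val=6, ix=1, q=2
  val=7, ix=2, q=0
  val=8, ix=2, q=1
  val=9, ix=2, q=2

Final answer: 9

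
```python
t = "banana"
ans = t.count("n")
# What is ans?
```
Trace:
  t='banana'
  t='banana', ans=2

Final answer: 2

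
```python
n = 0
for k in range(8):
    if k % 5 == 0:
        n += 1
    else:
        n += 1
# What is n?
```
Trace:
  n=0
  n=1, k=0
  n=2, k=1
  n=3, k=2
  n=4, k=3
  n=5, k=4
  n=6, k=5
  n=7, k=6
  n=8, k=7

Final answer: 8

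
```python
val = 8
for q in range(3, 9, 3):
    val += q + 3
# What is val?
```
Trace:
  val=8
  val=14, q=3
  val=23, q=6

Final answer: 23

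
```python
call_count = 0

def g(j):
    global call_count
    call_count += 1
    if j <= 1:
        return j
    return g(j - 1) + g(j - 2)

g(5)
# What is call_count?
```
Call trace (a repeated sub-call is expanded the first time; later identical calls just restate its return value):
g(j=5)
  g(j=4)
    g(j=3)
      g(j=2)
        g(j=1)
        -> return 1
        g(j=0)
        -> return 0
      -> return 1
      g(j=1)
      -> return 1
    -> return 2
    g(j=2) -> return 1  (same call as traced above)
  -> return 3
  g(j=3) -> return 2  (same call as traced above)
-> return 5

call_count is incremented once per call, so count the calls in each subtree. Let C(j) = number of calls made by g(j).
C(0) = C(1) = 1 (base case, no recursion); C(j) = 1 + C(j - 1) + C(j - 2) otherwise.
C(2) = 1 + C(1) + C(0) = 1 + 1 + 1 = 3
C(3) = 1 + C(2) + C(1) = 1 + 3 + 1 = 5
C(4) = 1 + C(3) + C(2) = 1 + 5 + 3 = 9
C(5) = 1 + C(4) + C(3) = 1 + 9 + 5 = 15
call_count = C(5) = 15

Final answer: 15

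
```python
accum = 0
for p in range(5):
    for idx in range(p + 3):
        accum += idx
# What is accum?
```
Trace:
  accum=0
  accum=0, p=0, idx=0
  accum=1, p=0, idx=1
  accum=3, p=0, idx=2
  accum=3, p=1, idx=0
  accum=4, p=1, idx=1
  accum=6, p=1, idx=2
  accum=9, p=1, idx=3
  accum=9, p=2, idx=0
  accum=10, p=2, idx=1
  accum=12, p=2, idx=2
  accum=15, p=2, idx=3
  accum=19, p=2, idx=4
  accum=19, p=3, idx=0
  accum=20, p=3, idx=1
  accum=22, p=3, idx=2
  accum=25, p=3, idx=3
  accum=29, p=3, idx=4
  accum=34, p=3, idx=5
  accum=34, p=4, idx=0
  accum=35, p=4, idx=1
  accum=37, p=4, idx=2
  accum=40, p=4, idx=3
  accum=44, p=4, idx=4
  accum=49, p=4, idx=5
  accum=55, p=4, idx=6

Final answer: 55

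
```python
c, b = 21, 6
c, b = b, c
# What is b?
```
Trace:
  c=21, b=6
  c=6, b=21

Final answer: 21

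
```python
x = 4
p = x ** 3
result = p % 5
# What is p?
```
Trace:
  x=4
  x=4, p=64
  x=4, p=64, result=4

Final answer: 64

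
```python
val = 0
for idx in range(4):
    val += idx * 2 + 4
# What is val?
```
Trace:
  val=0
  val=4, idx=0
  val=10, idx=1
  val=18, idx=2
  val=28, idx=3

Final answer: 28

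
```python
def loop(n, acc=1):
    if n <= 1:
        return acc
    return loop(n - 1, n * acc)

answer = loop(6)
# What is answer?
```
Call trace:
loop(n=6, acc=1)
  loop(n=5, acc=6)
    loop(n=4, acc=30)
      loop(n=3, acc=120)
        loop(n=2, acc=360)
          loop(n=1, acc=720)
          -> return 720
        -> return 720
      -> return 720
    -> return 720
  -> return 720
-> return 720

Final answer: 720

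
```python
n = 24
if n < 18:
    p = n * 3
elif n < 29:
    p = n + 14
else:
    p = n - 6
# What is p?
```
Trace:
  n=24
  n=24, p=38

Final answer: 38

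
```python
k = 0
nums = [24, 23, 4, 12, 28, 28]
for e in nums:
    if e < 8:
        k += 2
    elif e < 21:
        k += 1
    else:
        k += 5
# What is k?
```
Trace:
  k=0
  k=5, e=24
  k=10, e=23
  k=12, e=4
  k=13, e=12
  k=18, e=28
  k=23, e=28

Final answer: 23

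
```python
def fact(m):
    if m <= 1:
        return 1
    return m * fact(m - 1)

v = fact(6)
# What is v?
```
Call trace:
fact(m=6)
  fact(m=5)
    fact(m=4)
      fact(m=3)
        fact(m=2)
          fact(m=1)
          -> return 1
        -> return 2
      -> return 6
    -> return 24
  -> return 120
-> return 720

Final answer: 720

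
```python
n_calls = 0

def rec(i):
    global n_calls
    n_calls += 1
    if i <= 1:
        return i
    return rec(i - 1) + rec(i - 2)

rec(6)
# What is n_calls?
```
Call trace (a repeated sub-call is expanded the first time; later identical calls just restate its return value):
rec(i=6)
  rec(i=5)
    rec(i=4)
      rec(i=3)
        rec(i=2)
          rec(i=1)
          -> return 1
          rec(i=0)
          -> return 0
        -> return 1
        rec(i=1)
        -> return 1
      -> return 2
      rec(i=2) -> return 1  (same call as traced above)
    -> return 3
    rec(i=3) -> return 2  (same call as traced above)
  -> return 5
  rec(i=4) -> return 3  (same call as traced above)
-> return 8

n_calls is incremented once per call, so count the calls in each subtree. Let C(i) = number of calls made by rec(i).
C(0) = C(1) = 1 (base case, no recursion); C(i) = 1 + C(i - 1) + C(i - 2) otherwise.
C(2) = 1 + C(1) + C(0) = 1 + 1 + 1 = 3
C(3) = 1 + C(2) + C(1) = 1 + 3 + 1 = 5
C(4) = 1 + C(3) + C(2) = 1 + 5 + 3 = 9
C(5) = 1 + C(4) + C(3) = 1 + 9 + 5 = 15
C(6) = 1 + C(5) + C(4) = 1 + 15 + 9 = 25
n_calls = C(6) = 25

Final answer: 25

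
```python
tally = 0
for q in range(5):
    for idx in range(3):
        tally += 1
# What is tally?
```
Trace:
  tally=0
  tally=1, q=0, idx=0
  tally=2, q=0, idx=1
  tally=3, q=0, idx=2
  tally=4, q=1, idx=0
  tally=5, q=1, idx=1
  tally=6, q=1, idx=2
  tally=7, q=2, idx=0
  tally=8, q=2, idx=1
  tally=9, q=2, idx=2
  tally=10, q=3, idx=0
  tally=11, q=3, idx=1
  tally=12, q=3, idx=2
  tally=13, q=4, idx=0
  tally=14, q=4, idx=1
  tally=15, q=4, idx=2

Final answer: 15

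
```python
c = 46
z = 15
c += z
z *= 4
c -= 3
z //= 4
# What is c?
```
Trace:
  c=46
  c=46, z=15
  c=61, z=15
  c=61, z=60
  c=58, z=60
  c=58, z=15

Final answer: 58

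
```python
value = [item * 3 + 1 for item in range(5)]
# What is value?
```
Trace:
  item=0
  item=1
  item=2
  item=3
  item=4
  value=[1, 4, 7, 10, 13]

Final answer: [1, 4, 7, 10, 13]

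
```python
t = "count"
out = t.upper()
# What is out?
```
Trace:
  t='count'
  t='count', out='COUNT'

Final answer: 'COUNT'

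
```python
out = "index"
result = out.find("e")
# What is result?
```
Trace:
  out='index'
  out='index', result=3

Final answer: 3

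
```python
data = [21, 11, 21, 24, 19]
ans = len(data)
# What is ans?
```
Trace:
  data=[21, 11, 21, 24, 19]
  data=[21, 11, 21, 24, 19], ans=5

Final answer: 5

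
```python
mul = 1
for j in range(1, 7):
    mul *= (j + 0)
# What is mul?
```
Trace:
  mul=1
  mul=1, j=1
  mul=2, j=2
  mul=6, j=3
  mul=24, j=4
  mul=120, j=5
  mul=720, j=6

Final answer: 720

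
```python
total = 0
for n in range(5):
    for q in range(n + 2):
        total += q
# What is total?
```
Trace:
  total=0
  total=0, n=0, q=0
  total=1, n=0, q=1
  total=1, n=1, q=0
  total=2, n=1, q=1
  total=4, n=1, q=2
  total=4, n=2, q=0
  total=5, n=2, q=1
  total=7, n=2, q=2
  total=10, n=2, q=3
  total=10, n=3, q=0
  total=11, n=3, q=1
  total=13, n=3, q=2
  total=16, n=3, q=3
  total=20, n=3, q=4
  total=20, n=4, q=0
  total=21, n=4, q=1
  total=23, n=4, q=2
  total=26, n=4, q=3
  total=30, n=4, q=4
  total=35, n=4, q=5

Final answer: 35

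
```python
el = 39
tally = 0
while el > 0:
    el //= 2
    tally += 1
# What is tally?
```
Trace:
  el=39
  el=39, tally=0
  el=19, tally=1
  el=9, tally=2
  el=4, tally=3
  el=2, tally=4
  el=1, tally=5
  el=0, tally=6

Final answer: 6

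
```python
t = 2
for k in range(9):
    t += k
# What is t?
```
Trace:
  t=2
  t=2, k=0
  t=3, k=1
  t=5, k=2
  t=8, k=3
  t=12, k=4
  t=17, k=5
  t=23, k=6
  t=30, k=7
  t=38, k=8

Final answer: 38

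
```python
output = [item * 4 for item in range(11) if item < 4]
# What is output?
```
Trace:
  item=0
  item=1
  item=2
  item=3
  item=4
  item=5
  item=6
  item=7
  item=8
  item=9
  item=10
  output=[0, 4, 8, 12]

Final answer: [0, 4, 8, 12]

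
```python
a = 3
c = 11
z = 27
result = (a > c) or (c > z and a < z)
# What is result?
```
Trace:
  a=3
  a=3, c=11
  a=3, c=11, z=27
  a=3, c=11, z=27, result=False

Final answer: False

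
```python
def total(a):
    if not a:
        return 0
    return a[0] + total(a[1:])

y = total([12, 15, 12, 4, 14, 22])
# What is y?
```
Call trace:
total(a=[12, 15, 12, 4, 14, 22])
  total(a=[15, 12, 4, 14, 22])
    total(a=[12, 4, 14, 22])
      total(a=[4, 14, 22])
        total(a=[14, 22])
          total(a=[22])
            total(a=[])
            -> return 0
          -> return 22
        -> return 36
      -> return 40
    -> return 52
  -> return 67
-> return 79

Final answer: 79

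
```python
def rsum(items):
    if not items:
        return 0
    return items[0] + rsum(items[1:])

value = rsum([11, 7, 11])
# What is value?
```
Call trace:
rsum(items=[11, 7, 11])
  rsum(items=[7, 11])
    rsum(items=[11])
      rsum(items=[])
      -> return 0
    -> return 11
  -> return 18
-> return 29

Final answer: 29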